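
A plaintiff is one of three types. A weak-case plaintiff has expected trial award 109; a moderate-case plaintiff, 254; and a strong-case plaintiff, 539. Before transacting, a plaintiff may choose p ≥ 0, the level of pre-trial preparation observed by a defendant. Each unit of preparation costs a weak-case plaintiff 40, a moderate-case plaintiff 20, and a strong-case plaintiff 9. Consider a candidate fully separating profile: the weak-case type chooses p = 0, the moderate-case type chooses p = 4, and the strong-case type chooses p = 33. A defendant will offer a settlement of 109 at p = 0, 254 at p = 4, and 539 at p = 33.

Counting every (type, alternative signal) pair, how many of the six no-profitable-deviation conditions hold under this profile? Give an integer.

6

Strong-case (own payoff 539 − 9×33 = 242): to p=0 gives 109 → no gain ✓; to p=4 gives 254 − 9×4 = 218 → no gain ✓.
Moderate-case (own payoff 254 − 20×4 = 174): to p=0 gives 109 → no gain ✓; to p=33 gives 539 − 20×33 = -121 → no gain ✓.
Weak-case (own payoff 109): to p=4 gives 254 − 40×4 = 94 → no gain ✓; to p=33 gives 539 − 40×33 = -781 → no gain ✓.
6 of the 6 constraints hold; this profile is a separating equilibrium.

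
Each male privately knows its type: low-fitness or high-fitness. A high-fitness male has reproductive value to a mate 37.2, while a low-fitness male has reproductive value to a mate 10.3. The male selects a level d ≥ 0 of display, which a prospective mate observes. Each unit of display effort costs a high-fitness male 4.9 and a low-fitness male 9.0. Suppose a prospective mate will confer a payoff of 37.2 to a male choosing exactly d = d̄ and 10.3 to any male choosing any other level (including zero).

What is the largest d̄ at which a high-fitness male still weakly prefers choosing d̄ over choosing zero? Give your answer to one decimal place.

Choosing d̄ yields the high-fitness type 37.2 − 4.9·d̄; choosing zero yields 10.3.
The high-fitness type is indifferent at 37.2 − 4.9·d̄ = 10.3, i.e. d̄ = (37.2 − 10.3) / 4.9 ≈ 5.5.
For any d̄ above 5.5 the high-fitness type would rather pool at zero, so separation collapses.

5.5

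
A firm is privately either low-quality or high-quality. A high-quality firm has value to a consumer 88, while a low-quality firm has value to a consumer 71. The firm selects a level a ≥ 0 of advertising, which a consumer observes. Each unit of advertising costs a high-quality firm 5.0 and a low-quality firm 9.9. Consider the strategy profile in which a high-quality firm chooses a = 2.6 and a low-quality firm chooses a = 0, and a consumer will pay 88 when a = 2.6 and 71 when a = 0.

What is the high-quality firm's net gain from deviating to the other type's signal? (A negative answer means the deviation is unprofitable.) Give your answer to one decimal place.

-4.0

Playing a = 2.6 the high-quality firm receives 88 − 5.0 × 2.6 = 75.
Deviating to a = 0 yields 71 instead.
Gain from deviating: 71 − 75 = -4.0.
The gain is negative, so the high-quality type's incentive-compatibility constraint is satisfied.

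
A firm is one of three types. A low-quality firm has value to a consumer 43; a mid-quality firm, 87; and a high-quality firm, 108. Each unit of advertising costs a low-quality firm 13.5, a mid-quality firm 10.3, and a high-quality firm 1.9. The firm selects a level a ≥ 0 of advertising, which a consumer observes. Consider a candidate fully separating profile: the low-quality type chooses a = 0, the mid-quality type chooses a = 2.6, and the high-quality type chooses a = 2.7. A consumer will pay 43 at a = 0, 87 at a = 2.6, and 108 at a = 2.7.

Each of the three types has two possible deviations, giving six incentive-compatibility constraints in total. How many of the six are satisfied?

3

Mid-quality (own payoff 87 − 10.3×2.6 = 60.22): to a=0 gives 43 → no gain ✓; to a=2.7 gives 108 − 10.3×2.7 = 80.19 → profitable ✗.
High-quality (own payoff 108 − 1.9×2.7 = 102.87): to a=0 gives 43 → no gain ✓; to a=2.6 gives 87 − 1.9×2.6 = 82.06 → no gain ✓.
Low-quality (own payoff 43): to a=2.6 gives 87 − 13.5×2.6 = 51.9 → profitable ✗; to a=2.7 gives 108 − 13.5×2.7 = 71.55 → profitable ✗.
3 of the 6 constraints hold; not an equilibrium.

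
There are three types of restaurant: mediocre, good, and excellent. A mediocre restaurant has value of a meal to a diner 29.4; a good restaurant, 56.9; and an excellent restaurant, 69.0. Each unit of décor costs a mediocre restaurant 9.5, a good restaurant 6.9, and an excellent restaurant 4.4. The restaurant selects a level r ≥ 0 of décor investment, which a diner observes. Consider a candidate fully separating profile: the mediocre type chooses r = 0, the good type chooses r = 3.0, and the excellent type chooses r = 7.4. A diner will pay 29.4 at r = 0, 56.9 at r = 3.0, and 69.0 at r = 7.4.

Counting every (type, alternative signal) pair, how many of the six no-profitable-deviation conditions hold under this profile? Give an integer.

Good (own payoff 56.9 − 6.9×3.0 = 36.2): to r=0 gives 29.4 → no gain ✓; to r=7.4 gives 69.0 − 6.9×7.4 = 17.94 → no gain ✓.
Excellent (own payoff 69.0 − 4.4×7.4 = 36.44): to r=0 gives 29.4 → no gain ✓; to r=3.0 gives 56.9 − 4.4×3.0 = 43.7 → profitable ✗.
Mediocre (own payoff 29.4): to r=3.0 gives 56.9 − 9.5×3.0 = 28.4 → no gain ✓; to r=7.4 gives 69.0 − 9.5×7.4 = -1.3 → no gain ✓.
5 of the 6 constraints hold; not an equilibrium.

5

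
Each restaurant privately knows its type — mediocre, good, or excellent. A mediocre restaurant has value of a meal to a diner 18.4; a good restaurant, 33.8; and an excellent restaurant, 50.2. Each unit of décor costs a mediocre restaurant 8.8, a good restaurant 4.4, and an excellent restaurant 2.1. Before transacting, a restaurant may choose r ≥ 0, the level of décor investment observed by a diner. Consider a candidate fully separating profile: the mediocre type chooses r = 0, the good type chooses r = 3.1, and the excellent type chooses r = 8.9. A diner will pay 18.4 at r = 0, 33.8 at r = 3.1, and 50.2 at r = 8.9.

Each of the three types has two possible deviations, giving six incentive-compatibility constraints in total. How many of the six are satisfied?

Excellent (own payoff 50.2 − 2.1×8.9 = 31.51): to r=0 gives 18.4 → no gain ✓; to r=3.1 gives 33.8 − 2.1×3.1 = 27.29 → no gain ✓.
Good (own payoff 33.8 − 4.4×3.1 = 20.16): to r=0 gives 18.4 → no gain ✓; to r=8.9 gives 50.2 − 4.4×8.9 = 11.04 → no gain ✓.
Mediocre (own payoff 18.4): to r=3.1 gives 33.8 − 8.8×3.1 = 6.52 → no gain ✓; to r=8.9 gives 50.2 − 8.8×8.9 = -28.12 → no gain ✓.
6 of the 6 constraints hold; this profile is a separating equilibrium.

6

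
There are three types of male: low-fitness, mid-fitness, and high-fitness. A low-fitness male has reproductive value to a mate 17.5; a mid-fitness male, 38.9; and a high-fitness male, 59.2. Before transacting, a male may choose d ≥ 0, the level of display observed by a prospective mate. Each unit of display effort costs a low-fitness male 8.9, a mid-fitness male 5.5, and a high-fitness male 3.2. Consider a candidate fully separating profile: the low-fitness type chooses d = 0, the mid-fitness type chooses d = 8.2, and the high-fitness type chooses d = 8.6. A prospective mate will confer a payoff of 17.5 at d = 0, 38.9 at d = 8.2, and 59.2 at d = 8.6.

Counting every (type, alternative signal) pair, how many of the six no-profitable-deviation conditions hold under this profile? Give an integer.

4

High-fitness (own payoff 59.2 − 3.2×8.6 = 31.68): to d=0 gives 17.5 → no gain ✓; to d=8.2 gives 38.9 − 3.2×8.2 = 12.66 → no gain ✓.
Mid-fitness (own payoff 38.9 − 5.5×8.2 = -6.2): to d=0 gives 17.5 → profitable ✗; to d=8.6 gives 59.2 − 5.5×8.6 = 11.9 → profitable ✗.
Low-fitness (own payoff 17.5): to d=8.2 gives 38.9 − 8.9×8.2 = -34.08 → no gain ✓; to d=8.6 gives 59.2 − 8.9×8.6 = -17.34 → no gain ✓.
4 of the 6 constraints hold; not an equilibrium.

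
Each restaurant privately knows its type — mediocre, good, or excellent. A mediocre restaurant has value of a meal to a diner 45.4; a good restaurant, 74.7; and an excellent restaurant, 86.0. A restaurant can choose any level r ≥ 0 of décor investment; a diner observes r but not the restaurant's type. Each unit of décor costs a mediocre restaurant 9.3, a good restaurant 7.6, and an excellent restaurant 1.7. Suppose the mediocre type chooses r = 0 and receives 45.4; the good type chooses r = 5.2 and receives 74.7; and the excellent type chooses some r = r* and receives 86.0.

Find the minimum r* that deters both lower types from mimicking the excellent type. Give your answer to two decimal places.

Good type (on-path payoff 74.7 − 7.6×5.2 = 35.18) won't mimic when 35.18 ≥ 86.0 − 7.6·r*, i.e. r* ≥ 6.69.
Mediocre type (on-path payoff 45.4) won't mimic when 45.4 ≥ 86.0 − 9.3·r*, i.e. r* ≥ 4.37.
Both must hold, so r* = max(4.37, 6.69) = 6.69. The good type's constraint binds.

6.69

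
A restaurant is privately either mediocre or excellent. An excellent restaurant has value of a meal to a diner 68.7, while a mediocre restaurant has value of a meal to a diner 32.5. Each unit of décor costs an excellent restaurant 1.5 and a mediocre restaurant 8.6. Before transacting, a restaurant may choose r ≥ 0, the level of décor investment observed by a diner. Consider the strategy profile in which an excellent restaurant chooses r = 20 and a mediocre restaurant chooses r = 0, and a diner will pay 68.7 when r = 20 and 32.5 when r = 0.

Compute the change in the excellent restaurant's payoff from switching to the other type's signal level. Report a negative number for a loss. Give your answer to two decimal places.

Playing r = 20 the excellent restaurant receives 68.7 − 1.5 × 20 = 38.7.
Deviating to r = 0 yields 32.5 instead.
Gain from deviating: 32.5 − 38.7 = -6.20.
The gain is negative, so the excellent type's incentive-compatibility constraint is satisfied.

-6.20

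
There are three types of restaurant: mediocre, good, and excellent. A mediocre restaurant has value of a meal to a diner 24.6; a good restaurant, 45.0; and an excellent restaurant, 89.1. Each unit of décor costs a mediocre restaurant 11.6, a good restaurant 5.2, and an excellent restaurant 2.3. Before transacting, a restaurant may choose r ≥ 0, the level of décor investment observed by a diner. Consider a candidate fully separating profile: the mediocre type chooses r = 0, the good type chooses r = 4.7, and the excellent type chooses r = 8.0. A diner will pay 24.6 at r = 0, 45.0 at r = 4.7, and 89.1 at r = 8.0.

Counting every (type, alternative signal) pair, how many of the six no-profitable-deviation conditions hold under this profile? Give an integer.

Excellent (own payoff 89.1 − 2.3×8.0 = 70.7): to r=0 gives 24.6 → no gain ✓; to r=4.7 gives 45.0 − 2.3×4.7 = 34.19 → no gain ✓.
Good (own payoff 45.0 − 5.2×4.7 = 20.56): to r=0 gives 24.6 → profitable ✗; to r=8.0 gives 89.1 − 5.2×8.0 = 47.5 → profitable ✗.
Mediocre (own payoff 24.6): to r=4.7 gives 45.0 − 11.6×4.7 = -9.52 → no gain ✓; to r=8.0 gives 89.1 − 11.6×8.0 = -3.7 → no gain ✓.
4 of the 6 constraints hold; not an equilibrium.

4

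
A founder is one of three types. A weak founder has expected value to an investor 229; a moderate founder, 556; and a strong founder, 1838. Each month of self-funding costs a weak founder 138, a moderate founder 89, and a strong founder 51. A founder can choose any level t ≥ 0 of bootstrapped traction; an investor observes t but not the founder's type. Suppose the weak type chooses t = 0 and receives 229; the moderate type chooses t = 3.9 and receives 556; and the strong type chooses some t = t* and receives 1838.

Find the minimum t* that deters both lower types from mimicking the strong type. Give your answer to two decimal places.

Weak type (on-path payoff 229) won't mimic when 229 ≥ 1838 − 138·t*, i.e. t* ≥ 11.66.
Moderate type (on-path payoff 556 − 89×3.9 = 208.9) won't mimic when 208.9 ≥ 1838 − 89·t*, i.e. t* ≥ 18.30.
Both must hold, so t* = max(11.66, 18.30) = 18.30. The moderate type's constraint binds.

18.30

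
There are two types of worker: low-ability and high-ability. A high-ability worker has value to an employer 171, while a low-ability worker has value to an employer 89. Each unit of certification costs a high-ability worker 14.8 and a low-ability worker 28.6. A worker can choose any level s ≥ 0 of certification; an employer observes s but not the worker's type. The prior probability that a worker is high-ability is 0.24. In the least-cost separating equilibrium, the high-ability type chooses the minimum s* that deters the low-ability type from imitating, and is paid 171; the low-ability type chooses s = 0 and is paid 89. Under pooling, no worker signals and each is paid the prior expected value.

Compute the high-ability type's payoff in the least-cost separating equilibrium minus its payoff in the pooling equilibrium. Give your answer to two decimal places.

Least-cost separating signal: s* solves 89 = 171 − 28.6·s*, so s* = (171 − 89)/28.6 ≈ 2.8671.
High-ability type's separating payoff: 171 − 14.8 × s* = 171 − 14.8 × (171 − 89)/28.6 = 171 − 1213.6/28.6 ≈ 128.5664.
Pooling payoff: 0.24 × 171 + 0.76 × 89 = 108.68.
Difference: 128.5664 − 108.68 = 19.8864, i.e. 19.89 to two decimal places.
The high-ability type prefers to separate.

19.89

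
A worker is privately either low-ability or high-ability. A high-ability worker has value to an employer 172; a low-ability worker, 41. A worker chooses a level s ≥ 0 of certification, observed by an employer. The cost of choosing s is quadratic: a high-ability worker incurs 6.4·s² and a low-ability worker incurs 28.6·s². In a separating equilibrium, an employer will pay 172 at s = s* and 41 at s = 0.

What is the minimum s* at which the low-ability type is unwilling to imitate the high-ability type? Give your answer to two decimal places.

2.14

The low-ability type at s = 0 receives 41; imitating at s* yields 172 − 28.6·s*².
Indifference: 41 = 172 − 28.6·s*², so s*² = (172 − 41) / 28.6 ≈ 4.5804.
s* = √4.5804 ≈ 2.14.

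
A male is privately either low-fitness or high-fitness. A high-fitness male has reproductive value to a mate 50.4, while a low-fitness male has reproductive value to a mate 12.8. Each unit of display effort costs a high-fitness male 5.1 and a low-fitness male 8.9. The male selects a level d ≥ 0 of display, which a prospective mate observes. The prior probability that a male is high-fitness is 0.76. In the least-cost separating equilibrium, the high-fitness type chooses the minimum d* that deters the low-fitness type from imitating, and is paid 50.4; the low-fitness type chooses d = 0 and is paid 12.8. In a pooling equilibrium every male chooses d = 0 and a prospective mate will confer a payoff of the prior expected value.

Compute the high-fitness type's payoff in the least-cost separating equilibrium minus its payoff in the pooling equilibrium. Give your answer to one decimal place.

Least-cost separating signal: d* solves 12.8 = 50.4 − 8.9·d*, so d* = (50.4 − 12.8)/8.9 ≈ 4.2247.
High-fitness type's separating payoff: 50.4 − 5.1 × d* = 50.4 − 5.1 × (50.4 − 12.8)/8.9 = 50.4 − 191.76/8.9 ≈ 28.854.
Pooling payoff: 0.76 × 50.4 + 0.24 × 12.8 = 41.376.
Difference: 28.854 − 41.376 = -12.522, i.e. -12.5 to one decimal place.
The high-fitness type would prefer the pooling outcome.

-12.5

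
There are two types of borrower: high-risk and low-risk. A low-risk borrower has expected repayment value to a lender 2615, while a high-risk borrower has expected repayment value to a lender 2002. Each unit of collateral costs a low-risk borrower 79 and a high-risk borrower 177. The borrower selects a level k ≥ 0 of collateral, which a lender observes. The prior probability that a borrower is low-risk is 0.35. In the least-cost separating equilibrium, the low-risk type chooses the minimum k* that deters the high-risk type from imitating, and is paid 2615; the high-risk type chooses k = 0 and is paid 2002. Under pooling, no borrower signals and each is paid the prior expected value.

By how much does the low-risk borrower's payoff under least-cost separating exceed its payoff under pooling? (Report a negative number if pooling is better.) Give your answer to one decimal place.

Least-cost separating signal: k* solves 2002 = 2615 − 177·k*, so k* = (2615 − 2002)/177 ≈ 3.4633.
Low-risk type's separating payoff: 2615 − 79 × k* = 2615 − 79 × (2615 − 2002)/177 = 2615 − 48427/177 ≈ 2341.401.
Pooling payoff: 0.35 × 2615 + 0.65 × 2002 = 2216.55.
Difference: 2341.401 − 2216.55 = 124.851, i.e. 124.9 to one decimal place.
The low-risk type prefers to separate.

124.9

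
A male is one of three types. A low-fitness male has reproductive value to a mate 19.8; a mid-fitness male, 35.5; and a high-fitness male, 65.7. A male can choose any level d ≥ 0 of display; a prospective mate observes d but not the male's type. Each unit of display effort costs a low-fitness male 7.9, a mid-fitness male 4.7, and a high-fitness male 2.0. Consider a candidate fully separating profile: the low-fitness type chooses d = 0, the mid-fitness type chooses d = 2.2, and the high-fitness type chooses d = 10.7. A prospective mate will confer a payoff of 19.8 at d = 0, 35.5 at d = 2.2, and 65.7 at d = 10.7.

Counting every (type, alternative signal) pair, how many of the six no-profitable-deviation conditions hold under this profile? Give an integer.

Low-fitness (own payoff 19.8): to d=2.2 gives 35.5 − 7.9×2.2 = 18.12 → no gain ✓; to d=10.7 gives 65.7 − 7.9×10.7 = -18.83 → no gain ✓.
High-fitness (own payoff 65.7 − 2.0×10.7 = 44.3): to d=0 gives 19.8 → no gain ✓; to d=2.2 gives 35.5 − 2.0×2.2 = 31.1 → no gain ✓.
Mid-fitness (own payoff 35.5 − 4.7×2.2 = 25.16): to d=0 gives 19.8 → no gain ✓; to d=10.7 gives 65.7 − 4.7×10.7 = 15.41 → no gain ✓.
6 of the 6 constraints hold; this profile is a separating equilibrium.

6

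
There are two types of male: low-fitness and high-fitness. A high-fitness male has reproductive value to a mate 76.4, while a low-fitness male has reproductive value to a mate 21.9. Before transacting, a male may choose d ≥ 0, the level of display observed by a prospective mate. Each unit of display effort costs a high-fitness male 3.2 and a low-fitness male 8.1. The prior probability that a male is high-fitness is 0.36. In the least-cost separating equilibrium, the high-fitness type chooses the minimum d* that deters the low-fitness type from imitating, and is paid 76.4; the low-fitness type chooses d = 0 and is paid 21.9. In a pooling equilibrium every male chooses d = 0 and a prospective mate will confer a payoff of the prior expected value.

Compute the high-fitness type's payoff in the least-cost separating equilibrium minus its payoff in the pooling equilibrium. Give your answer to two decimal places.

Least-cost separating signal: d* solves 21.9 = 76.4 − 8.1·d*, so d* = (76.4 − 21.9)/8.1 ≈ 6.7284.
High-fitness type's separating payoff: 76.4 − 3.2 × d* = 76.4 − 3.2 × (76.4 − 21.9)/8.1 = 76.4 − 174.4/8.1 ≈ 54.8691.
Pooling payoff: 0.36 × 76.4 + 0.64 × 21.9 = 41.52.
Difference: 54.8691 − 41.52 = 13.3491, i.e. 13.35 to two decimal places.
The high-fitness type prefers to separate.

13.35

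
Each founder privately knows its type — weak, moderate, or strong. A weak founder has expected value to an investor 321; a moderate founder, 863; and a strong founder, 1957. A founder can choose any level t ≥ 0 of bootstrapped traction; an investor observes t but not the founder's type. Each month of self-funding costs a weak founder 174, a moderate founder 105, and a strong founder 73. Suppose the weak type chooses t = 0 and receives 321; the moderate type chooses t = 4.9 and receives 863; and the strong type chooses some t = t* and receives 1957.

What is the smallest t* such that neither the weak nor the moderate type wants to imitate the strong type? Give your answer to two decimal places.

Weak type (on-path payoff 321) won't mimic when 321 ≥ 1957 − 174·t*, i.e. t* ≥ 9.40.
Moderate type (on-path payoff 863 − 105×4.9 = 348.5) won't mimic when 348.5 ≥ 1957 − 105·t*, i.e. t* ≥ 15.32.
Both must hold, so t* = max(9.40, 15.32) = 15.32. The moderate type's constraint binds.

15.32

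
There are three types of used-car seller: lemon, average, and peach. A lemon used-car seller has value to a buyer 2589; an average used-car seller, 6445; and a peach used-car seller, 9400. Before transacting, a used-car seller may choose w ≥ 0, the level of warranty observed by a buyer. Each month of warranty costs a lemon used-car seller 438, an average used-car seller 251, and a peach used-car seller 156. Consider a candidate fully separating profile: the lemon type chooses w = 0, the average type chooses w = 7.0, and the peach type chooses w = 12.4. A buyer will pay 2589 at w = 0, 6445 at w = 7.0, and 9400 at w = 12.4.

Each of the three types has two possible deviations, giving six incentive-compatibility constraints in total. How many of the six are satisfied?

Peach (own payoff 9400 − 156×12.4 = 7465.6): to w=0 gives 2589 → no gain ✓; to w=7.0 gives 6445 − 156×7.0 = 5353 → no gain ✓.
Lemon (own payoff 2589): to w=7.0 gives 6445 − 438×7.0 = 3379 → profitable ✗; to w=12.4 gives 9400 − 438×12.4 = 3968.8 → profitable ✗.
Average (own payoff 6445 − 251×7.0 = 4688): to w=0 gives 2589 → no gain ✓; to w=12.4 gives 9400 − 251×12.4 = 6287.6 → profitable ✗.
3 of the 6 constraints hold; not an equilibrium.

3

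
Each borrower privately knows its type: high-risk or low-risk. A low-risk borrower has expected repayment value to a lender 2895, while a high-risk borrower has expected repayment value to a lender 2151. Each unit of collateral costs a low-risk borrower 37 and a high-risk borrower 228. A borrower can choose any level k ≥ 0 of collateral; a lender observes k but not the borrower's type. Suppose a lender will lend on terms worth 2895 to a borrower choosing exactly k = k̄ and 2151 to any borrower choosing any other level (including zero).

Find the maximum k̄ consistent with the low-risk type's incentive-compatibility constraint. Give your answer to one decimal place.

Choosing k̄ yields the low-risk type 2895 − 37·k̄; choosing zero yields 2151.
The low-risk type is indifferent at 2895 − 37·k̄ = 2151, i.e. k̄ = (2895 − 2151) / 37 ≈ 20.1.
For any k̄ above 20.1 the low-risk type would rather pool at zero, so separation collapses.

20.1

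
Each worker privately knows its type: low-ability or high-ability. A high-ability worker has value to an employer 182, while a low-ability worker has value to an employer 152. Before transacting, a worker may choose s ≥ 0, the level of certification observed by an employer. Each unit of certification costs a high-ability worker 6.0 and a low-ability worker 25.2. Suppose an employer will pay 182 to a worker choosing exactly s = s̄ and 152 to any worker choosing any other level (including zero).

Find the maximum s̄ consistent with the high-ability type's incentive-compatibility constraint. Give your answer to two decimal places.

5.00

Choosing s̄ yields the high-ability type 182 − 6.0·s̄; choosing zero yields 152.
The high-ability type is indifferent at 182 − 6.0·s̄ = 152, i.e. s̄ = (182 − 152) / 6.0 = 5.00.
For any s̄ above 5.00 the high-ability type would rather pool at zero, so separation collapses.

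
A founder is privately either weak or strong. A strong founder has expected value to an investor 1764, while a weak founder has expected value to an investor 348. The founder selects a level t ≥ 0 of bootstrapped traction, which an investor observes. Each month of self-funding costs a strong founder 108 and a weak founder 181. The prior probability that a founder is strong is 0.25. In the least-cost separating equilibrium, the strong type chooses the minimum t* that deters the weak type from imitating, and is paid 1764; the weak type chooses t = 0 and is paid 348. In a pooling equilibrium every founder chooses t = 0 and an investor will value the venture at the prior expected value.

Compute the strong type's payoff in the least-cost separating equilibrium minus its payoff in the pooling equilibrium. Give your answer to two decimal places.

217.09

Least-cost separating signal: t* solves 348 = 1764 − 181·t*, so t* = (1764 − 348)/181 ≈ 7.8232.
Strong type's separating payoff: 1764 − 108 × t* = 1764 − 108 × (1764 − 348)/181 = 1764 − 152928/181 ≈ 919.0939.
Pooling payoff: 0.25 × 1764 + 0.75 × 348 = 702.
Difference: 919.0939 − 702 = 217.0939, i.e. 217.09 to two decimal places.
The strong type prefers to separate.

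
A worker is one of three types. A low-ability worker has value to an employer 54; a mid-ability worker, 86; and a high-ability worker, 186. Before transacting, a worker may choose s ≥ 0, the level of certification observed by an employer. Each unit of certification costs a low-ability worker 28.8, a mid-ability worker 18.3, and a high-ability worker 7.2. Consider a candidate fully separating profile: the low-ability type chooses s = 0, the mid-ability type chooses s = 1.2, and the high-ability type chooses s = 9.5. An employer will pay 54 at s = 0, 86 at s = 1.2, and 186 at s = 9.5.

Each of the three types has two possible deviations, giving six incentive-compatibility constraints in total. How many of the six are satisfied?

Mid-ability (own payoff 86 − 18.3×1.2 = 64.04): to s=0 gives 54 → no gain ✓; to s=9.5 gives 186 − 18.3×9.5 = 12.15 → no gain ✓.
High-ability (own payoff 186 − 7.2×9.5 = 117.6): to s=0 gives 54 → no gain ✓; to s=1.2 gives 86 − 7.2×1.2 = 77.36 → no gain ✓.
Low-ability (own payoff 54): to s=1.2 gives 86 − 28.8×1.2 = 51.44 → no gain ✓; to s=9.5 gives 186 − 28.8×9.5 = -87.6 → no gain ✓.
6 of the 6 constraints hold; this profile is a separating equilibrium.

6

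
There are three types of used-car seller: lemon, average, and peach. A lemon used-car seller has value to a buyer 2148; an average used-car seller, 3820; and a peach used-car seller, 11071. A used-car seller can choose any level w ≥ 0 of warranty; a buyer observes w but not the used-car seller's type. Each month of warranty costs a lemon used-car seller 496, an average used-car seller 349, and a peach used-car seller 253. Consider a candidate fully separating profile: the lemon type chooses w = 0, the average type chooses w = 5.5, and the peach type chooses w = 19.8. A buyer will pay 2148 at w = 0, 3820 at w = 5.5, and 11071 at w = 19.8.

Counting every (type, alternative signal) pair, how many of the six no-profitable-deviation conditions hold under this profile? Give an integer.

4

Lemon (own payoff 2148): to w=5.5 gives 3820 − 496×5.5 = 1092 → no gain ✓; to w=19.8 gives 11071 − 496×19.8 = 1250.2 → no gain ✓.
Peach (own payoff 11071 − 253×19.8 = 6061.6): to w=0 gives 2148 → no gain ✓; to w=5.5 gives 3820 − 253×5.5 = 2428.5 → no gain ✓.
Average (own payoff 3820 − 349×5.5 = 1900.5): to w=0 gives 2148 → profitable ✗; to w=19.8 gives 11071 − 349×19.8 = 4160.8 → profitable ✗.
4 of the 6 constraints hold; not an equilibrium.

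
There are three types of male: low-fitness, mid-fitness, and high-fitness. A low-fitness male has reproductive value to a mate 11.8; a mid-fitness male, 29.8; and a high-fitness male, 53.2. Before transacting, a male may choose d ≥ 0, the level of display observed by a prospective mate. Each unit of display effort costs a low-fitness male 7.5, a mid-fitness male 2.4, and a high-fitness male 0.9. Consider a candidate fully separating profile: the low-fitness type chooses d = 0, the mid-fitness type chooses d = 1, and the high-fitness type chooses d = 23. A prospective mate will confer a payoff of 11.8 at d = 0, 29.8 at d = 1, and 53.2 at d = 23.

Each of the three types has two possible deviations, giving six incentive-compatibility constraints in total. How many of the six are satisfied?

5

Low-fitness (own payoff 11.8): to d=1 gives 29.8 − 7.5×1 = 22.3 → profitable ✗; to d=23 gives 53.2 − 7.5×23 = -119.3 → no gain ✓.
High-fitness (own payoff 53.2 − 0.9×23 = 32.5): to d=0 gives 11.8 → no gain ✓; to d=1 gives 29.8 − 0.9×1 = 28.9 → no gain ✓.
Mid-fitness (own payoff 29.8 − 2.4×1 = 27.4): to d=0 gives 11.8 → no gain ✓; to d=23 gives 53.2 − 2.4×23 = -2 → no gain ✓.
5 of the 6 constraints hold; not an equilibrium.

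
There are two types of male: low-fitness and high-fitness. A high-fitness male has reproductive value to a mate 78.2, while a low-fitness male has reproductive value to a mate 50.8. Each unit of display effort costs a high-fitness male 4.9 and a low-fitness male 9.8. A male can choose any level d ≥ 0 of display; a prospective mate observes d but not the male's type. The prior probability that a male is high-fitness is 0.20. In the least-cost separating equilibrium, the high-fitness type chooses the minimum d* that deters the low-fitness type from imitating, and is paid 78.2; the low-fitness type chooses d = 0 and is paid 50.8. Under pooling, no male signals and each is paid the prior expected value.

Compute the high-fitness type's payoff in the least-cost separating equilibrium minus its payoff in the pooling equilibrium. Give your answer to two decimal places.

Least-cost separating signal: d* solves 50.8 = 78.2 − 9.8·d*, so d* = (78.2 − 50.8)/9.8 ≈ 2.7959.
High-fitness type's separating payoff: 78.2 − 4.9 × d* = 78.2 − 4.9 × (78.2 − 50.8)/9.8 = 78.2 − 134.26/9.8 = 64.5.
Pooling payoff: 0.20 × 78.2 + 0.80 × 50.8 = 56.28.
Difference: 64.5 − 56.28 = 8.22.
The high-fitness type prefers to separate.

8.22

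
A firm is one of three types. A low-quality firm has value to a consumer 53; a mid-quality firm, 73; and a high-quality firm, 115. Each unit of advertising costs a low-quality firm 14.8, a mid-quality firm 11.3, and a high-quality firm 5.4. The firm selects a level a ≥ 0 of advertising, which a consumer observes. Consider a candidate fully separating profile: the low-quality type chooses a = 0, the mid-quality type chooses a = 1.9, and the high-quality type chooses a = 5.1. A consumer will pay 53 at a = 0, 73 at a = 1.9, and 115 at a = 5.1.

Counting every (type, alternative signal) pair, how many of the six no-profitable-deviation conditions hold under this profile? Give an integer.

4

High-quality (own payoff 115 − 5.4×5.1 = 87.46): to a=0 gives 53 → no gain ✓; to a=1.9 gives 73 − 5.4×1.9 = 62.74 → no gain ✓.
Low-quality (own payoff 53): to a=1.9 gives 73 − 14.8×1.9 = 44.88 → no gain ✓; to a=5.1 gives 115 − 14.8×5.1 = 39.52 → no gain ✓.
Mid-quality (own payoff 73 − 11.3×1.9 = 51.53): to a=0 gives 53 → profitable ✗; to a=5.1 gives 115 − 11.3×5.1 = 57.37 → profitable ✗.
4 of the 6 constraints hold; not an equilibrium.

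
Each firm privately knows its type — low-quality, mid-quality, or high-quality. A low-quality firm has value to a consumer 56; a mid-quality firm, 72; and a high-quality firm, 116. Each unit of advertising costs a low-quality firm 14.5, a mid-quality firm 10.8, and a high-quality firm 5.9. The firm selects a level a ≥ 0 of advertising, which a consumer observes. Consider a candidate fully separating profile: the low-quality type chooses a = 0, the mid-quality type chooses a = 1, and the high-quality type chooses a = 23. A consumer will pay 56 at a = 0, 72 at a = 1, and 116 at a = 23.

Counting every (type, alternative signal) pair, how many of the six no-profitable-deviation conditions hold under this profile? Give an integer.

3

Mid-quality (own payoff 72 − 10.8×1 = 61.2): to a=0 gives 56 → no gain ✓; to a=23 gives 116 − 10.8×23 = -132.4 → no gain ✓.
Low-quality (own payoff 56): to a=1 gives 72 − 14.5×1 = 57.5 → profitable ✗; to a=23 gives 116 − 14.5×23 = -217.5 → no gain ✓.
High-quality (own payoff 116 − 5.9×23 = -19.7): to a=0 gives 56 → profitable ✗; to a=1 gives 72 − 5.9×1 = 66.1 → profitable ✗.
3 of the 6 constraints hold; not an equilibrium.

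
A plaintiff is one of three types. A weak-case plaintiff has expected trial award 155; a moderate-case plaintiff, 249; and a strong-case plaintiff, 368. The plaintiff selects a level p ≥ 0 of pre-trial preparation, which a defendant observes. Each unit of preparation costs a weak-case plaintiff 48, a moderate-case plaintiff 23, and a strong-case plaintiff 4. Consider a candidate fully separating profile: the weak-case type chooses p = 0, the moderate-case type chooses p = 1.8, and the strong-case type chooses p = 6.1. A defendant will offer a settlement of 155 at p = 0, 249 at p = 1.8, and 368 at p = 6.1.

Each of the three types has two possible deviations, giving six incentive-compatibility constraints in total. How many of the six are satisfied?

Weak-case (own payoff 155): to p=1.8 gives 249 − 48×1.8 = 162.6 → profitable ✗; to p=6.1 gives 368 − 48×6.1 = 75.2 → no gain ✓.
Strong-case (own payoff 368 − 4×6.1 = 343.6): to p=0 gives 155 → no gain ✓; to p=1.8 gives 249 − 4×1.8 = 241.8 → no gain ✓.
Moderate-case (own payoff 249 − 23×1.8 = 207.6): to p=0 gives 155 → no gain ✓; to p=6.1 gives 368 − 23×6.1 = 227.7 → profitable ✗.
4 of the 6 constraints hold; not an equilibrium.

4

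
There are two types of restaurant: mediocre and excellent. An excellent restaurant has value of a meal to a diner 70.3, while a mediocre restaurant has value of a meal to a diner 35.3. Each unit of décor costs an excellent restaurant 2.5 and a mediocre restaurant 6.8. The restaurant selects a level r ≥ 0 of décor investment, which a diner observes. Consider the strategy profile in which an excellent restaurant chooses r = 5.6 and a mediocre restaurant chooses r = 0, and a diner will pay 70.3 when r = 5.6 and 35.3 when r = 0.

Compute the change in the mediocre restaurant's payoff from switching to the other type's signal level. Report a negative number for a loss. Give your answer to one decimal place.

Playing r = 0 the mediocre restaurant receives 35.3.
Deviating to r = 5.6 brings payment 70.3 at cost 6.8 × 5.6 = 38.08, netting 32.22.
Gain from deviating: 32.22 − 35.3 = -3.08, i.e. -3.1 to one decimal place.
The gain is negative, so the mediocre type's incentive-compatibility constraint is satisfied.

-3.1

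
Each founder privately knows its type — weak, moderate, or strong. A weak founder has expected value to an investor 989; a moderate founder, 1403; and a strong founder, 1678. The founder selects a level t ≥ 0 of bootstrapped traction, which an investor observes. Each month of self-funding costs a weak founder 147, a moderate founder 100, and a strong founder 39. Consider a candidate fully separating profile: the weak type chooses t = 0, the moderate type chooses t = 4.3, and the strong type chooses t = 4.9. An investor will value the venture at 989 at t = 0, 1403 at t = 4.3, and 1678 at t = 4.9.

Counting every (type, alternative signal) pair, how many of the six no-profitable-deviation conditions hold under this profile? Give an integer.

4

Weak (own payoff 989): to t=4.3 gives 1403 − 147×4.3 = 770.9 → no gain ✓; to t=4.9 gives 1678 − 147×4.9 = 957.7 → no gain ✓.
Strong (own payoff 1678 − 39×4.9 = 1486.9): to t=0 gives 989 → no gain ✓; to t=4.3 gives 1403 − 39×4.3 = 1235.3 → no gain ✓.
Moderate (own payoff 1403 − 100×4.3 = 973): to t=0 gives 989 → profitable ✗; to t=4.9 gives 1678 − 100×4.9 = 1188 → profitable ✗.
4 of the 6 constraints hold; not an equilibrium.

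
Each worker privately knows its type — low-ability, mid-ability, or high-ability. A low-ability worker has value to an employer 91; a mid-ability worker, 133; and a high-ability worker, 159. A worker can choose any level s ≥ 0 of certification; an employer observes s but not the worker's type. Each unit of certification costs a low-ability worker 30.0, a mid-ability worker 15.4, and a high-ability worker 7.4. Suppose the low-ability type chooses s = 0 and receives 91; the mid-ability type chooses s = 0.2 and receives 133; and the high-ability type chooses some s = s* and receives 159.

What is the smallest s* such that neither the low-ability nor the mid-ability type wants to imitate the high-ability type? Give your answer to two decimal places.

Mid-ability type (on-path payoff 133 − 15.4×0.2 = 129.92) won't mimic when 129.92 ≥ 159 − 15.4·s*, i.e. s* ≥ 1.89.
Low-ability type (on-path payoff 91) won't mimic when 91 ≥ 159 − 30.0·s*, i.e. s* ≥ 2.27.
Both must hold, so s* = max(2.27, 1.89) = 2.27. The low-ability type's constraint binds.

2.27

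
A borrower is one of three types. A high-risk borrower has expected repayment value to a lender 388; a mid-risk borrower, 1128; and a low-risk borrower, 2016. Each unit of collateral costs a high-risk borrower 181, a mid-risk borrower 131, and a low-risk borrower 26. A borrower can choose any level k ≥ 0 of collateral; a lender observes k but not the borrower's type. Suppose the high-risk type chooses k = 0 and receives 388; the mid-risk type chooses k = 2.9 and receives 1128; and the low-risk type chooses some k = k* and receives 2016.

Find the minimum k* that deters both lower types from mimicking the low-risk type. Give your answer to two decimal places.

High-risk type (on-path payoff 388) won't mimic when 388 ≥ 2016 − 181·k*, i.e. k* ≥ 8.99.
Mid-risk type (on-path payoff 1128 − 131×2.9 = 748.1) won't mimic when 748.1 ≥ 2016 − 131·k*, i.e. k* ≥ 9.68.
Both must hold, so k* = max(8.99, 9.68) = 9.68. The mid-risk type's constraint binds.

9.68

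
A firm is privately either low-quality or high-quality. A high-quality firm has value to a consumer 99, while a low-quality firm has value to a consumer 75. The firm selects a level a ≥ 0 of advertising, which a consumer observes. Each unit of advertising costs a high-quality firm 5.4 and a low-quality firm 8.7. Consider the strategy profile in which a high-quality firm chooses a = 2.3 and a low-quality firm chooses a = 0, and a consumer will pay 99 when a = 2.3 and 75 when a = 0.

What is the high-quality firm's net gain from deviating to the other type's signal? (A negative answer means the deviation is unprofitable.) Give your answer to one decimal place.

Playing a = 2.3 the high-quality firm receives 99 − 5.4 × 2.3 = 86.58.
Deviating to a = 0 yields 75 instead.
Gain from deviating: 75 − 86.58 = -11.58, i.e. -11.6 to one decimal place.
The gain is negative, so the high-quality type's incentive-compatibility constraint is satisfied.

-11.6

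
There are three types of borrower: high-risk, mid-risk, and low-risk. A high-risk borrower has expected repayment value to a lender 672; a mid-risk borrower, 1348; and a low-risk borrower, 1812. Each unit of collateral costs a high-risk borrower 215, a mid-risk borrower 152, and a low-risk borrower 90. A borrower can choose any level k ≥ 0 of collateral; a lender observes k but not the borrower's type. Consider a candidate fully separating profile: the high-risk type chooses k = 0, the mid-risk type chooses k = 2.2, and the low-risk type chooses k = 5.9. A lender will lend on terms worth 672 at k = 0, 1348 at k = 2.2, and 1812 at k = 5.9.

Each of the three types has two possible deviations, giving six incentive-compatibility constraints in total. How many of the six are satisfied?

High-risk (own payoff 672): to k=2.2 gives 1348 − 215×2.2 = 875 → profitable ✗; to k=5.9 gives 1812 − 215×5.9 = 543.5 → no gain ✓.
Mid-risk (own payoff 1348 − 152×2.2 = 1013.6): to k=0 gives 672 → no gain ✓; to k=5.9 gives 1812 − 152×5.9 = 915.2 → no gain ✓.
Low-risk (own payoff 1812 − 90×5.9 = 1281): to k=0 gives 672 → no gain ✓; to k=2.2 gives 1348 − 90×2.2 = 1150 → no gain ✓.
5 of the 6 constraints hold; not an equilibrium.

5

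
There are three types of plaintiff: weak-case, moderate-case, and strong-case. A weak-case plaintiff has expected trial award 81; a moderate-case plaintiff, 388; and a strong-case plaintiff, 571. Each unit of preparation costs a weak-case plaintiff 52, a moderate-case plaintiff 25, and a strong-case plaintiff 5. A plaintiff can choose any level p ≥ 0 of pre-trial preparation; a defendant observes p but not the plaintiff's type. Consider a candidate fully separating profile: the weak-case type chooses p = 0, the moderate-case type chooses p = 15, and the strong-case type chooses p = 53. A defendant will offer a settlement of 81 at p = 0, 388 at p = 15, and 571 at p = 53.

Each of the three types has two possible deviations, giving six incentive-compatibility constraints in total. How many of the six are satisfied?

Moderate-case (own payoff 388 − 25×15 = 13): to p=0 gives 81 → profitable ✗; to p=53 gives 571 − 25×53 = -754 → no gain ✓.
Strong-case (own payoff 571 − 5×53 = 306): to p=0 gives 81 → no gain ✓; to p=15 gives 388 − 5×15 = 313 → profitable ✗.
Weak-case (own payoff 81): to p=15 gives 388 − 52×15 = -392 → no gain ✓; to p=53 gives 571 − 52×53 = -2185 → no gain ✓.
4 of the 6 constraints hold; not an equilibrium.

4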